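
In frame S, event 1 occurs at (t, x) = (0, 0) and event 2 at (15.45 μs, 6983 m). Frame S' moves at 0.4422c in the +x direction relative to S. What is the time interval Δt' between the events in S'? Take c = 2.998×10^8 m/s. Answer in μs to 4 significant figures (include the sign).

γ = 1/√(1 − 0.4422²) = 1.11493
Δt' = γ(Δt − vΔx/c²) = 1.11493 × (15.45 μs − 0.4422×6983 m / (2.998×10^8 m/s))
= 1.11493 × (5.15019 μs) = 5.742 μs

Δt' ≈ 5.742 μs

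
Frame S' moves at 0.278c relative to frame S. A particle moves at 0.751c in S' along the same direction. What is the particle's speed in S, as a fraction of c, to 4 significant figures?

Relativistic velocity addition: u = (u' + v)/(1 + u'v/c²)
= (0.751 + 0.278)/(1 + 0.751×0.278) = 1.029/1.20878 = 0.8513

u ≈ 0.8513c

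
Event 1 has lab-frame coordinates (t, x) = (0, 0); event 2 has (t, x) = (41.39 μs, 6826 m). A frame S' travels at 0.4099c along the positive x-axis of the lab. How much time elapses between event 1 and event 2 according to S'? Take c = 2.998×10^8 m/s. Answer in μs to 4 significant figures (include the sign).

γ = 1/√(1 − 0.4099²) = 1.09633
Δt' = γ(Δt − vΔx/c²) = 1.09633 × (41.39 μs − 0.4099×6826 m / (2.998×10^8 m/s))
= 1.09633 × (32.0572 μs) = 35.15 μs

Δt' ≈ 35.15 μs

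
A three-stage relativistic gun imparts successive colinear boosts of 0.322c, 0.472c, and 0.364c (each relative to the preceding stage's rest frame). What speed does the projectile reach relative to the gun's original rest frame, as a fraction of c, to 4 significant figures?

u ≈ 0.8420c

Compose boost 2: (0.472 + 0.322)/(1 + 0.472×0.322) = 0.7940/1.15198 = 0.689246
Compose boost 3: (0.364 + 0.689246)/(1 + 0.364×0.689246) = 1.05325/1.25089 = 0.8420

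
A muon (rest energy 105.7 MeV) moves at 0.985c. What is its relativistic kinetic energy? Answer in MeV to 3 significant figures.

γ = 1/√(1 − 0.985²) = 5.7953
K = (γ − 1)m₀c² = (5.7953 − 1) × 105.7 MeV = 4.7953 × 105.7 MeV = 507 MeV

K ≈ 507 MeV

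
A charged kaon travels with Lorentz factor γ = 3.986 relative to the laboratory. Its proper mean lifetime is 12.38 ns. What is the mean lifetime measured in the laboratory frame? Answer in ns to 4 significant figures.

γ = 3.986 (given)
Time dilation: Δt = γτ₀ = 3.986 × 12.38 ns = 49.35 ns

Δt ≈ 49.35 ns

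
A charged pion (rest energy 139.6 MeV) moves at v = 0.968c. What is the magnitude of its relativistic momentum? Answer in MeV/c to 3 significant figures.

γ = 1/√(1 − 0.968²) = 3.9849
p = γβm₀c = 3.9849 × 0.968 × 139.6 MeV/c = 538 MeV/c

p ≈ 538 MeV/c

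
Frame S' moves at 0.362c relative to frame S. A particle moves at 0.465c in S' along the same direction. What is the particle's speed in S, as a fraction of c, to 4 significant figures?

Relativistic velocity addition: u = (u' + v)/(1 + u'v/c²)
= (0.465 + 0.362)/(1 + 0.465×0.362) = 0.8270/1.16833 = 0.7078

u ≈ 0.7078c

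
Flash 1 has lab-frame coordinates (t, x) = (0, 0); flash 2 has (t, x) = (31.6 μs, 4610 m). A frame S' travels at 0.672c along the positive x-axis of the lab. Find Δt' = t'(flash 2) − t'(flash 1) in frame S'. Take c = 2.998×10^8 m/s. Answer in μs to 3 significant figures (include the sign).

γ = 1/√(1 − 0.672²) = 1.3503
Δt' = γ(Δt − vΔx/c²) = 1.3503 × (31.6 μs − 0.672×4610 m / (2.998×10^8 m/s))
= 1.3503 × (21.267 μs) = 28.7 μs

Δt' ≈ 28.7 μs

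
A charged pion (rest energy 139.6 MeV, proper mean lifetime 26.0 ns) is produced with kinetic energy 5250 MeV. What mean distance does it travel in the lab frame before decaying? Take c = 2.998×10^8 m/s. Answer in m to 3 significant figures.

d ≈ 301 m

γ = 1 + K/(m₀c²) = 1 + 5250/139.6 = 38.607
β = √(1 − 1/γ²) = 0.99966
Dilated lifetime: γτ₀ = 38.607 × 26.0 ns = 1003.8 ns
d = βc·γτ₀ = 0.99966 × (2.998×10^8 m/s) × 1.0038×10^-6 s = 301 m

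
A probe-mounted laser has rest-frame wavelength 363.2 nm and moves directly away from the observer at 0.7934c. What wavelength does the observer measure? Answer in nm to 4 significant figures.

λ_obs ≈ 1070 nm

Relativistic Doppler: λ_obs = λ_src √((1+β)/(1−β))
= 363.2 × √(1.79340/0.206600) = 363.2 × 2.94628 = 1070 nm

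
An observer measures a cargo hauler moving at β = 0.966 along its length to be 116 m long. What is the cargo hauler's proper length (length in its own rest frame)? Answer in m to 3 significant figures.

L₀ ≈ 449 m

γ = 1/√(1 − 0.966²) = 3.8678
L₀ = γL = 3.8678 × 116 = 449 m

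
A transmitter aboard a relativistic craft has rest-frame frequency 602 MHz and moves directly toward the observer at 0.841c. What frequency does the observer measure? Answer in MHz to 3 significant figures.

Relativistic Doppler: f_obs = f_src √((1+β)/(1−β))
= 602 × √(1.8410/0.15900) = 602 × 3.4027 = 2050 MHz

f_obs ≈ 2050 MHz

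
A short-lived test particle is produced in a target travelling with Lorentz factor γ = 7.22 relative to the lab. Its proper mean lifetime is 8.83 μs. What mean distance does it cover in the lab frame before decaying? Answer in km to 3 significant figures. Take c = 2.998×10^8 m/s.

β = √(1 − 1/γ²) = √(1 − 1/7.22²) = 0.99036
Dilated lifetime: Δt = γτ₀ = 7.22 × 8.83 μs = 63.753 μs
d = vΔt = 0.99036c × 63.753 μs = 2.9691×10^8 m/s × 6.3753×10^-5 s = 18.9 km

d ≈ 18.9 km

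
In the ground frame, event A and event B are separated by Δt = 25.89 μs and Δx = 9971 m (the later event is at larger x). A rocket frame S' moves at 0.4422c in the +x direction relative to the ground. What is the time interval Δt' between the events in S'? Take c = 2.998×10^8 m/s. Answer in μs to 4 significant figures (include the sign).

γ = 1/√(1 − 0.4422²) = 1.11493
Δt' = γ(Δt − vΔx/c²) = 1.11493 × (25.89 μs − 0.4422×9971 m / (2.998×10^8 m/s))
= 1.11493 × (11.1829 μs) = 12.47 μs

Δt' ≈ 12.47 μs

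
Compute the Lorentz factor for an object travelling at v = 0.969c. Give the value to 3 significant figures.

γ = 1/√(1 − β²) = 1/√(1 − 0.969²) = 1/√(0.061039) = 4.05

γ ≈ 4.05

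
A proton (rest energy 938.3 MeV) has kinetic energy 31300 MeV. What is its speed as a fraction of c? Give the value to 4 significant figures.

β ≈ 0.9996

γ = 1 + K/(m₀c²) = 1 + 31300/938.3 = 34.3582
β = √(1 − 1/γ²) = 0.9996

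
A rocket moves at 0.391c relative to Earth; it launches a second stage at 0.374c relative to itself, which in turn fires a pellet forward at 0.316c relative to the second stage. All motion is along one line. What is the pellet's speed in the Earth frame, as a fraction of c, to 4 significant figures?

Compose boost 2: (0.374 + 0.391)/(1 + 0.374×0.391) = 0.7650/1.14623 = 0.667403
Compose boost 3: (0.316 + 0.667403)/(1 + 0.316×0.667403) = 0.983403/1.21090 = 0.8121

u ≈ 0.8121c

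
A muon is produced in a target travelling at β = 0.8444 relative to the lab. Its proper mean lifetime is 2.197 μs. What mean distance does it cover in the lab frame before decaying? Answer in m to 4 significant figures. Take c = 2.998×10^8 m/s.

γ = 1/√(1 − 0.8444²) = 1.86667
Dilated lifetime: Δt = γτ₀ = 1.86667 × 2.197 μs = 4.10107 μs
d = vΔt = 0.8444c × 4.10107 μs = 2.53151×10^8 m/s × 4.10107×10^-6 s = 1038 m

d ≈ 1038 m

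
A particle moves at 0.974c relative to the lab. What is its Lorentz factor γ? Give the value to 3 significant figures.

γ ≈ 4.41

γ = 1/√(1 − β²) = 1/√(1 − 0.974²) = 1/√(0.051324) = 4.41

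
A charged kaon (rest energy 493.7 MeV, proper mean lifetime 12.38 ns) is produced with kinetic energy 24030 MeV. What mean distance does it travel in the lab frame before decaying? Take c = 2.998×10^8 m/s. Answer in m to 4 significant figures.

γ = 1 + K/(m₀c²) = 1 + 24030/493.7 = 49.6733
β = √(1 − 1/γ²) = 0.999797
Dilated lifetime: γτ₀ = 49.6733 × 12.38 ns = 614.955 ns
d = βc·γτ₀ = 0.999797 × (2.998×10^8 m/s) × 6.14955×10^-7 s = 184.3 m

d ≈ 184.3 m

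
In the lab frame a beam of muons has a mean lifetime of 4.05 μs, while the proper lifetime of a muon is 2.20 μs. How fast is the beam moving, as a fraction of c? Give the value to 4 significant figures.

γ = Δt/τ₀ = 4.05/2.20 = 1.84091
β = √(1 − 1/γ²) = √(1 − 1/1.84091²) = 0.8396

β ≈ 0.8396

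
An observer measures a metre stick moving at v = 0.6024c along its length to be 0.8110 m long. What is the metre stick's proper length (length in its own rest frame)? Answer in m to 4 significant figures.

L₀ ≈ 1.016 m

γ = 1/√(1 − 0.6024²) = 1.25283
L₀ = γL = 1.25283 × 0.8110 = 1.016 m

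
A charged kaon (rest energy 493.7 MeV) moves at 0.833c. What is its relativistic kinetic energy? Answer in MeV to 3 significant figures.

K ≈ 399 MeV

γ = 1/√(1 − 0.833²) = 1.8074
K = (γ − 1)m₀c² = (1.8074 − 1) × 493.7 MeV = 0.80743 × 493.7 MeV = 399 MeV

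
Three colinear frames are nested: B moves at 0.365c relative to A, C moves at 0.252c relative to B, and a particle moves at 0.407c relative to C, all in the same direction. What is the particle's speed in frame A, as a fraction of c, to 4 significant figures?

u ≈ 0.7903c

Compose boost 2: (0.252 + 0.365)/(1 + 0.252×0.365) = 0.6170/1.09198 = 0.565029
Compose boost 3: (0.407 + 0.565029)/(1 + 0.407×0.565029) = 0.972029/1.22997 = 0.7903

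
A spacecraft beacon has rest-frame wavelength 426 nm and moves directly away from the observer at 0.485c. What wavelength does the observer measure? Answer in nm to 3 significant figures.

Relativistic Doppler: λ_obs = λ_src √((1+β)/(1−β))
= 426 × √(1.4850/0.51500) = 426 × 1.6981 = 723 nm

λ_obs ≈ 723 nm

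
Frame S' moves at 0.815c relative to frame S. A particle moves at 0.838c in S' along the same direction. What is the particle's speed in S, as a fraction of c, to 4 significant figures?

u ≈ 0.9822c

Relativistic velocity addition: u = (u' + v)/(1 + u'v/c²)
= (0.838 + 0.815)/(1 + 0.838×0.815) = 1.653/1.68297 = 0.9822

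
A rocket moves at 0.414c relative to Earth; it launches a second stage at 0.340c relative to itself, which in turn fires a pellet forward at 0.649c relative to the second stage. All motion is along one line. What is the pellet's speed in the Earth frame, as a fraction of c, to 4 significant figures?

u ≈ 0.9167c

Compose boost 2: (0.340 + 0.414)/(1 + 0.340×0.414) = 0.7540/1.14076 = 0.660963
Compose boost 3: (0.649 + 0.660963)/(1 + 0.649×0.660963) = 1.30996/1.42896 = 0.9167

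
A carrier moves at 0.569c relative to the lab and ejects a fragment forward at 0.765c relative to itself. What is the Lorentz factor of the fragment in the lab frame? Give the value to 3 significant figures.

γ ≈ 2.71

u_lab = (0.765 + 0.569)/(1 + 0.765×0.569) = 1.334/1.43528 = 0.929432
γ = 1/√(1 − 0.929432²) = 2.71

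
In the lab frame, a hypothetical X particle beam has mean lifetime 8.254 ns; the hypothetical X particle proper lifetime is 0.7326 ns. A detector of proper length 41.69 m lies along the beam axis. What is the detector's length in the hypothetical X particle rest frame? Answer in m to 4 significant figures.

Time dilation ⇒ γ = Δt/τ₀ = 8.254/0.7326 = 11.2667
Length contraction: L = L₀/γ = 41.69/11.2667 = 3.700 m

L ≈ 3.700 m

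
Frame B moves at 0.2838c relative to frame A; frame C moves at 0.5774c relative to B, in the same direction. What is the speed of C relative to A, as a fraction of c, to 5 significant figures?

Compose boost 2: (0.5774 + 0.2838)/(1 + 0.5774×0.2838) = 0.86120/1.163866 = 0.73995

u ≈ 0.73995c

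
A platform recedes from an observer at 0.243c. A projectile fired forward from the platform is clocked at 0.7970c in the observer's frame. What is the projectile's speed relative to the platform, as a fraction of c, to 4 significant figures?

Inverse velocity addition: u' = (u − v)/(1 − uv/c²)
= (0.7970 − 0.243)/(1 − 0.7970×0.243) = 0.5540/0.806329 = 0.6871

u' ≈ 0.6871c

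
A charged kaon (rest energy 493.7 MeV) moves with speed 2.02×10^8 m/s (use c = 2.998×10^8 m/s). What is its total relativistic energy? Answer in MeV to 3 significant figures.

β = v/c = 2.02×10^8 / 2.998×10^8 = 0.67378
γ = 1/√(1 − 0.67378²) = 1.3533
E = γm₀c² = 1.3533 × 493.7 MeV = 668 MeV

E ≈ 668 MeV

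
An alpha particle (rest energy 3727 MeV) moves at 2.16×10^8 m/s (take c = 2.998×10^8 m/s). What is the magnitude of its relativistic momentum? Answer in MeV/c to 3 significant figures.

β = v/c = 2.16×10^8 / 2.998×10^8 = 0.72048
γ = 1/√(1 − 0.72048²) = 1.4420
p = γβm₀c = 1.4420 × 0.72048 × 3727 MeV/c = 3870 MeV/c

p ≈ 3870 MeV/c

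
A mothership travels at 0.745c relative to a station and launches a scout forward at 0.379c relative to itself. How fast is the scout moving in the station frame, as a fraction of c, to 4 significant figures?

Compose boost 2: (0.379 + 0.745)/(1 + 0.379×0.745) = 1.124/1.28235 = 0.8765

u ≈ 0.8765c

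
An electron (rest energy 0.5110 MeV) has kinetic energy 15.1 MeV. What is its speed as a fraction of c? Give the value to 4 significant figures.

β ≈ 0.9995

γ = 1 + K/(m₀c²) = 1 + 15.1/0.5110 = 30.5499
β = √(1 − 1/γ²) = 0.9995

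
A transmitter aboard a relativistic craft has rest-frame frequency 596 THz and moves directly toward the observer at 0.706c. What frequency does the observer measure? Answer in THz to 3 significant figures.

Relativistic Doppler: f_obs = f_src √((1+β)/(1−β))
= 596 × √(1.7060/0.29400) = 596 × 2.4089 = 1440 THz

f_obs ≈ 1440 THz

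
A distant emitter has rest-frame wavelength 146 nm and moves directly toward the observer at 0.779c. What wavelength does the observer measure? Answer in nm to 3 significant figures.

λ_obs ≈ 51.5 nm

Relativistic Doppler: λ_obs = λ_src √((1−β)/(1+β))
= 146 × √(0.22100/1.7790) = 146 × 0.35246 = 51.5 nm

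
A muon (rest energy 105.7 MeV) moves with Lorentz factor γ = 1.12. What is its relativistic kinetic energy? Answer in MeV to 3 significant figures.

K ≈ 12.7 MeV

γ = 1.12 (given)
K = (γ − 1)m₀c² = (1.12 − 1) × 105.7 MeV = 0.12000 × 105.7 MeV = 12.7 MeV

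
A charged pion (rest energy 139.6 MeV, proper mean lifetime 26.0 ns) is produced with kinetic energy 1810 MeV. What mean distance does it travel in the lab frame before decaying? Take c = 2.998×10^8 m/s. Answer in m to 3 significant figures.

d ≈ 109 m

γ = 1 + K/(m₀c²) = 1 + 1810/139.6 = 13.966
β = √(1 − 1/γ²) = 0.99743
Dilated lifetime: γτ₀ = 13.966 × 26.0 ns = 363.11 ns
d = βc·γτ₀ = 0.99743 × (2.998×10^8 m/s) × 3.6311×10^-7 s = 109 m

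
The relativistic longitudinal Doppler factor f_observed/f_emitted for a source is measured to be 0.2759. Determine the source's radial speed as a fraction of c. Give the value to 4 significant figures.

β ≈ 0.8585

f_obs/f_src = √((1−β)/(1+β)) = 0.2759  ⇒  (1−β)/(1+β) = 0.0761208
β = |1 − D²|/(1 + D²) = |1 − 0.0761208|/(1 + 0.0761208) = 0.8585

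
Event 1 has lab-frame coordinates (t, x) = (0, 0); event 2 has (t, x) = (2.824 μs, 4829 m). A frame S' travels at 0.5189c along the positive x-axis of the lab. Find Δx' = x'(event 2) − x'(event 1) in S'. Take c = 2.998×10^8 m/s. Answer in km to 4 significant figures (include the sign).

Δx' ≈ 5.135 km

γ = 1/√(1 − 0.5189²) = 1.16982
Δx' = γ(Δx − vΔt) = 1.16982 × (4829 m − 0.5189×(2.998×10^8 m/s)×2.824×10^-6 s)
= 1.16982 × (4389.68 m) = 5.135 km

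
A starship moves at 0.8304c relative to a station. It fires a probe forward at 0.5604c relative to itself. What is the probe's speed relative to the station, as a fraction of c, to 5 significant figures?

u ≈ 0.94912c

Relativistic velocity addition: u = (u' + v)/(1 + u'v/c²)
= (0.5604 + 0.8304)/(1 + 0.5604×0.8304) = 1.3908/1.465356 = 0.94912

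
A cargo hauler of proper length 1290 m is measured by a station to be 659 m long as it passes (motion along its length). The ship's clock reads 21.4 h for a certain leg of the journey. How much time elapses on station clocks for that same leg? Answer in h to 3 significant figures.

Length contraction ⇒ γ = L₀/L = 1290/659 = 1.9575
Time dilation: Δt = γτ₀ = 1.9575 × 21.4 h = 41.9 h

Δt ≈ 41.9 h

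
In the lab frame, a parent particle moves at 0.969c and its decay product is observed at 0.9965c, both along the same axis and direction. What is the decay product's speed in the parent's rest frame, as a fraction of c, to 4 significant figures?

u' ≈ 0.7996c

Inverse velocity addition: u' = (u − v)/(1 − uv/c²)
= (0.9965 − 0.969)/(1 − 0.9965×0.969) = 0.02750/0.0343915 = 0.7996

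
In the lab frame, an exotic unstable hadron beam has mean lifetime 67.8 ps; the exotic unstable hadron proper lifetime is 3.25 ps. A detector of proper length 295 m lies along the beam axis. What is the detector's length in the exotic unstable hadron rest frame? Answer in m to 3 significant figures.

Time dilation ⇒ γ = Δt/τ₀ = 67.8/3.25 = 20.862
Length contraction: L = L₀/γ = 295/20.862 = 14.1 m

L ≈ 14.1 m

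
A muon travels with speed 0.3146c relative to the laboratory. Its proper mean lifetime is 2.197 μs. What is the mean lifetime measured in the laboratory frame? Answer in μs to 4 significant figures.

Δt ≈ 2.315 μs

γ = 1/√(1 − 0.3146²) = 1.05349
Time dilation: Δt = γτ₀ = 1.05349 × 2.197 μs = 2.315 μs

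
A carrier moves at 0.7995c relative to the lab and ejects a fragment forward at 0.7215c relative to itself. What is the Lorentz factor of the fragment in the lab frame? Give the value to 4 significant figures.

γ ≈ 3.791

u_lab = (0.7215 + 0.7995)/(1 + 0.7215×0.7995) = 1.5210/1.576839 = 0.9645879
γ = 1/√(1 − 0.9645879²) = 3.791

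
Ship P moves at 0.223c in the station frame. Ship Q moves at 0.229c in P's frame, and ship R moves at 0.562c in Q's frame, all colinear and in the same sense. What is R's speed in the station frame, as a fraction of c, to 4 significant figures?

Compose boost 2: (0.229 + 0.223)/(1 + 0.229×0.223) = 0.4520/1.05107 = 0.430039
Compose boost 3: (0.562 + 0.430039)/(1 + 0.562×0.430039) = 0.992039/1.24168 = 0.7989

u ≈ 0.7989c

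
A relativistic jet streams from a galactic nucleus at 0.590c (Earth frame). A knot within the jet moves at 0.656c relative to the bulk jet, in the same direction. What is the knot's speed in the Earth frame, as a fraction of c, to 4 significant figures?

u ≈ 0.8983c

Relativistic velocity addition: u = (u' + v)/(1 + u'v/c²)
= (0.656 + 0.590)/(1 + 0.656×0.590) = 1.246/1.38704 = 0.8983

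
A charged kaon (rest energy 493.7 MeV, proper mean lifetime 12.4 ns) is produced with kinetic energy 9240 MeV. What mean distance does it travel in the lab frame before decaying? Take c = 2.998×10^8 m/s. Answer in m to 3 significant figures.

d ≈ 73.2 m

γ = 1 + K/(m₀c²) = 1 + 9240/493.7 = 19.716
β = √(1 − 1/γ²) = 0.99871
Dilated lifetime: γτ₀ = 19.716 × 12.4 ns = 244.48 ns
d = βc·γτ₀ = 0.99871 × (2.998×10^8 m/s) × 2.4448×10^-7 s = 73.2 m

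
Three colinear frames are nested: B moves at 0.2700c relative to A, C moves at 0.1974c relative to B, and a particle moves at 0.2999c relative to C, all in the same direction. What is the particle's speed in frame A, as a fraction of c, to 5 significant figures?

Compose boost 2: (0.1974 + 0.2700)/(1 + 0.1974×0.2700) = 0.46740/1.053298 = 0.4437491
Compose boost 3: (0.2999 + 0.4437491)/(1 + 0.2999×0.4437491) = 0.7436491/1.133080 = 0.65631

u ≈ 0.65631c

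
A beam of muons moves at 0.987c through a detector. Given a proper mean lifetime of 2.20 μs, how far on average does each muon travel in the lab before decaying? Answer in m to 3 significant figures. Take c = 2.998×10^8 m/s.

γ = 1/√(1 − 0.987²) = 6.2220
Dilated lifetime: Δt = γτ₀ = 6.2220 × 2.20 μs = 13.688 μs
d = vΔt = 0.987c × 13.688 μs = 2.9590×10^8 m/s × 1.3688×10^-5 s = 4050 m

d ≈ 4050 m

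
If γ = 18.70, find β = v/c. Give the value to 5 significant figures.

β ≈ 0.99857

β = √(1 − 1/γ²) = √(1 − 1/18.70²) = √(0.9971403) = 0.99857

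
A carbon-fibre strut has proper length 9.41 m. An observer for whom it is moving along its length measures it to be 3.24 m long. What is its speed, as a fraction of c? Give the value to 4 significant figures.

γ = L₀/L = 9.41/3.24 = 2.90432
β = √(1 − 1/γ²) = 0.9389

β ≈ 0.9389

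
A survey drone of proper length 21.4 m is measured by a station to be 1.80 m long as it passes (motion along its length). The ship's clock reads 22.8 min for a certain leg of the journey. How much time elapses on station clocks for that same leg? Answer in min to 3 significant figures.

Δt ≈ 271 min

Length contraction ⇒ γ = L₀/L = 21.4/1.80 = 11.889
Time dilation: Δt = γτ₀ = 11.889 × 22.8 min = 271 min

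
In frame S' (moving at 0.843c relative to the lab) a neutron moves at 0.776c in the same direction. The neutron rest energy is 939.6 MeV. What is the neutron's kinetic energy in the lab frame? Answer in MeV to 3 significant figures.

u_lab = (0.776 + 0.843)/(1 + 0.776×0.843) = 0.978740
γ = 1/√(1 − 0.978740²) = 4.8755
K = (γ − 1)m₀c² = (4.8755 − 1) × 939.6 = 3.8755 × 939.6 = 3640 MeV

K ≈ 3640 MeV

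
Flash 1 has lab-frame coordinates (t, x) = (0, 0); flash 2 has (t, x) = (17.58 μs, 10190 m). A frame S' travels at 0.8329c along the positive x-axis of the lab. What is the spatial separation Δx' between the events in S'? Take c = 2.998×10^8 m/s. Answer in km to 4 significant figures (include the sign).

Δx' ≈ 10.48 km

γ = 1/√(1 − 0.8329²) = 1.80693
Δx' = γ(Δx − vΔt) = 1.80693 × (10190 m − 0.8329×(2.998×10^8 m/s)×17.58×10^-6 s)
= 1.80693 × (5800.21 m) = 10.48 km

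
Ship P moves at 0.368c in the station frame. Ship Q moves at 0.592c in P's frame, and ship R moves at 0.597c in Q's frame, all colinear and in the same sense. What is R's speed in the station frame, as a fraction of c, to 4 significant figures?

Compose boost 2: (0.592 + 0.368)/(1 + 0.592×0.368) = 0.9600/1.21786 = 0.788271
Compose boost 3: (0.597 + 0.788271)/(1 + 0.597×0.788271) = 1.38527/1.47060 = 0.9420

u ≈ 0.9420c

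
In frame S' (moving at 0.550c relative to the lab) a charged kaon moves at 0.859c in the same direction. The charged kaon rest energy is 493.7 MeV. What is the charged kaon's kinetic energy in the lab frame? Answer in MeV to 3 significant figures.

K ≈ 1210 MeV

u_lab = (0.859 + 0.550)/(1 + 0.859×0.550) = 0.956909
γ = 1/√(1 − 0.956909²) = 3.4437
K = (γ − 1)m₀c² = (3.4437 − 1) × 493.7 = 2.4437 × 493.7 = 1210 MeV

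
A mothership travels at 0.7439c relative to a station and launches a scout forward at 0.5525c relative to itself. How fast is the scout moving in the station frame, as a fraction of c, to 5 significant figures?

u ≈ 0.91878c

Compose boost 2: (0.5525 + 0.7439)/(1 + 0.5525×0.7439) = 1.2964/1.411005 = 0.91878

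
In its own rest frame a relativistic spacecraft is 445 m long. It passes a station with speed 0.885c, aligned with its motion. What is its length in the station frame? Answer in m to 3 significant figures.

γ = 1/√(1 − 0.885²) = 2.1478
Length contraction: L = L₀/γ = 445/2.1478 = 207 m

L ≈ 207 m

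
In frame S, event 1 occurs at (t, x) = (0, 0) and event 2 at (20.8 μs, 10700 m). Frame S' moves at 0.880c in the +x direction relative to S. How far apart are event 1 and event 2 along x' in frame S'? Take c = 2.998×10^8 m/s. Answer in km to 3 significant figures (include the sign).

Δx' ≈ 11.0 km

γ = 1/√(1 − 0.880²) = 2.1054
Δx' = γ(Δx − vΔt) = 2.1054 × (10700 m − 0.880×(2.998×10^8 m/s)×20.8×10^-6 s)
= 2.1054 × (5212.5 m) = 11.0 km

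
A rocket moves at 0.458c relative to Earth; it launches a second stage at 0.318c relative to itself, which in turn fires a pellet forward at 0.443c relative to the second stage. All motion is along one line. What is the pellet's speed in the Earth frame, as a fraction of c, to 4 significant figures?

u ≈ 0.8618c

Compose boost 2: (0.318 + 0.458)/(1 + 0.318×0.458) = 0.7760/1.14564 = 0.677348
Compose boost 3: (0.443 + 0.677348)/(1 + 0.443×0.677348) = 1.12035/1.30007 = 0.8618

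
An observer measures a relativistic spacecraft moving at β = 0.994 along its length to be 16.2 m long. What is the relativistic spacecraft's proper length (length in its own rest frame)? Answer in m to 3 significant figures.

L₀ ≈ 148 m

γ = 1/√(1 − 0.994²) = 9.1424
L₀ = γL = 9.1424 × 16.2 = 148 m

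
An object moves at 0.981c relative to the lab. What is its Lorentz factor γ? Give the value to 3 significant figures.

γ ≈ 5.15

γ = 1/√(1 − β²) = 1/√(1 − 0.981²) = 1/√(0.037639) = 5.15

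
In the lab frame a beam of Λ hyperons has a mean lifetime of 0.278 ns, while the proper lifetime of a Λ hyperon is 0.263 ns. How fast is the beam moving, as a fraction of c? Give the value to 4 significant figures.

β ≈ 0.3240

γ = Δt/τ₀ = 0.278/0.263 = 1.05703
β = √(1 − 1/γ²) = √(1 − 1/1.05703²) = 0.3240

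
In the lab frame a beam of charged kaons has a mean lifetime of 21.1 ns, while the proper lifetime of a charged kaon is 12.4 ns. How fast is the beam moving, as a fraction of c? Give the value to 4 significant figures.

γ = Δt/τ₀ = 21.1/12.4 = 1.70161
β = √(1 − 1/γ²) = √(1 − 1/1.70161²) = 0.8091

β ≈ 0.8091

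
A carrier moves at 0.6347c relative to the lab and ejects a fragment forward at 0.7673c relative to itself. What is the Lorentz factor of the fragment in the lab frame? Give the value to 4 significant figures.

u_lab = (0.7673 + 0.6347)/(1 + 0.7673×0.6347) = 1.4020/1.487005 = 0.9428346
γ = 1/√(1 − 0.9428346²) = 3.001

γ ≈ 3.001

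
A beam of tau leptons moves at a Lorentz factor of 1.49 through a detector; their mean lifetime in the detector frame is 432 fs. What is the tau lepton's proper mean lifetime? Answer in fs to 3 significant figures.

γ = 1.49 (given)
Proper time: τ₀ = Δt/γ = 432/1.49 = 290 fs

τ₀ ≈ 290 fs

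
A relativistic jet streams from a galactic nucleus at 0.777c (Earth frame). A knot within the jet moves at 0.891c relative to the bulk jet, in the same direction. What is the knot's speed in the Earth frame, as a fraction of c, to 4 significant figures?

Relativistic velocity addition: u = (u' + v)/(1 + u'v/c²)
= (0.891 + 0.777)/(1 + 0.891×0.777) = 1.668/1.69231 = 0.9856

u ≈ 0.9856c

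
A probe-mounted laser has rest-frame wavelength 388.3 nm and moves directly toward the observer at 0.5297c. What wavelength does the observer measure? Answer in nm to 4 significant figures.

Relativistic Doppler: λ_obs = λ_src √((1−β)/(1+β))
= 388.3 × √(0.470300/1.52970) = 388.3 × 0.554478 = 215.3 nm

λ_obs ≈ 215.3 nm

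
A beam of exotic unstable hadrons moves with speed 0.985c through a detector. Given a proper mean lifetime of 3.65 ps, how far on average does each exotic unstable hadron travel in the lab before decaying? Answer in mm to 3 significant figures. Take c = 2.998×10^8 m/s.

γ = 1/√(1 − 0.985²) = 5.7953
Dilated lifetime: Δt = γτ₀ = 5.7953 × 3.65 ps = 21.153 ps
d = vΔt = 0.985c × 21.153 ps = 2.9530×10^8 m/s × 2.1153×10^-11 s = 6.25 mm

d ≈ 6.25 mm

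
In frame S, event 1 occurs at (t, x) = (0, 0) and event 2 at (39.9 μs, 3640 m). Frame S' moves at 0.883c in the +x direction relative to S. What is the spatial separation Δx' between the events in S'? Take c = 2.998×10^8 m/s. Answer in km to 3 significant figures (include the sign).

γ = 1/√(1 − 0.883²) = 2.1305
Δx' = γ(Δx − vΔt) = 2.1305 × (3640 m − 0.883×(2.998×10^8 m/s)×39.9×10^-6 s)
= 2.1305 × (-6922.5 m) = -14.7 km

Δx' ≈ -14.7 km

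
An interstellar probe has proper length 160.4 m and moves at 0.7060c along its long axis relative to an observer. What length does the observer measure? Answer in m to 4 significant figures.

L ≈ 113.6 m

γ = 1/√(1 − 0.7060²) = 1.41201
Length contraction: L = L₀/γ = 160.4/1.41201 = 113.6 m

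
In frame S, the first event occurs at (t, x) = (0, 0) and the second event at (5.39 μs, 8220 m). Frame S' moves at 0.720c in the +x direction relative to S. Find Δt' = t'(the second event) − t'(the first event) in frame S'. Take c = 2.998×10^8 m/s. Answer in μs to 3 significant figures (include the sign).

Δt' ≈ -20.7 μs

γ = 1/√(1 − 0.720²) = 1.4410
Δt' = γ(Δt − vΔx/c²) = 1.4410 × (5.39 μs − 0.720×8220 m / (2.998×10^8 m/s))
= 1.4410 × (-14.351 μs) = -20.7 μs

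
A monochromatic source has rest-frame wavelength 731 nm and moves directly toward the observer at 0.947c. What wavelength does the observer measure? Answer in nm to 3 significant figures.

Relativistic Doppler: λ_obs = λ_src √((1−β)/(1+β))
= 731 × √(0.053000/1.9470) = 731 × 0.16499 = 121 nm

λ_obs ≈ 121 nm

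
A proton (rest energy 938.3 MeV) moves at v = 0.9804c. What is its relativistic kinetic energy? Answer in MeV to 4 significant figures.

K ≈ 3824 MeV

γ = 1/√(1 − 0.9804²) = 5.07569
K = (γ − 1)m₀c² = (5.07569 − 1) × 938.3 MeV = 4.07569 × 938.3 MeV = 3824 MeV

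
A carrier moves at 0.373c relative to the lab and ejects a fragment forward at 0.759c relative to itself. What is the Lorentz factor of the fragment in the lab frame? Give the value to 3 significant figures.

γ ≈ 2.12

u_lab = (0.759 + 0.373)/(1 + 0.759×0.373) = 1.132/1.28311 = 0.882234
γ = 1/√(1 − 0.882234²) = 2.12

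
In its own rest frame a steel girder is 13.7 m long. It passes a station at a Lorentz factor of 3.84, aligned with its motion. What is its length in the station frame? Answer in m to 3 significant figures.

γ = 3.84 (given)
Length contraction: L = L₀/γ = 13.7/3.84 = 3.57 m

L ≈ 3.57 m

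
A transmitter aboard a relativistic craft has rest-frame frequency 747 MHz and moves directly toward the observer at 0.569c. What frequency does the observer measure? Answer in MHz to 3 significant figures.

f_obs ≈ 1430 MHz

Relativistic Doppler: f_obs = f_src √((1+β)/(1−β))
= 747 × √(1.5690/0.43100) = 747 × 1.9080 = 1430 MHz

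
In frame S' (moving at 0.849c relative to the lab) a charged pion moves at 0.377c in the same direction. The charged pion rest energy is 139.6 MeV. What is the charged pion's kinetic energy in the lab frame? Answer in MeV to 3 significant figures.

u_lab = (0.377 + 0.849)/(1 + 0.377×0.849) = 0.928737
γ = 1/√(1 − 0.928737²) = 2.6973
K = (γ − 1)m₀c² = (2.6973 − 1) × 139.6 = 1.6973 × 139.6 = 237 MeV

K ≈ 237 MeV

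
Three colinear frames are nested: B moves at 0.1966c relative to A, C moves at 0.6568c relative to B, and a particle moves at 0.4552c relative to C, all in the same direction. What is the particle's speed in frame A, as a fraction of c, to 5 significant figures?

Compose boost 2: (0.6568 + 0.1966)/(1 + 0.6568×0.1966) = 0.85340/1.129127 = 0.7558052
Compose boost 3: (0.4552 + 0.7558052)/(1 + 0.4552×0.7558052) = 1.211005/1.344043 = 0.90102

u ≈ 0.90102c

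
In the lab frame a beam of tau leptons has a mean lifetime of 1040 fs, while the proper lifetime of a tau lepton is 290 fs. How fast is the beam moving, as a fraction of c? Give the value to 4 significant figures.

γ = Δt/τ₀ = 1040/290 = 3.58621
β = √(1 − 1/γ²) = √(1 − 1/3.58621²) = 0.9603

β ≈ 0.9603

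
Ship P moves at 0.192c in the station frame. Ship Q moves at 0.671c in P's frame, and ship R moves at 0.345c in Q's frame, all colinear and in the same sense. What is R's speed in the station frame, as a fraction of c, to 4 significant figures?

Compose boost 2: (0.671 + 0.192)/(1 + 0.671×0.192) = 0.8630/1.12883 = 0.764507
Compose boost 3: (0.345 + 0.764507)/(1 + 0.345×0.764507) = 1.10951/1.26375 = 0.8779

u ≈ 0.8779c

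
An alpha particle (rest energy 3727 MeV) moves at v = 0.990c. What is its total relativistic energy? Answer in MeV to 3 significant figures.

E ≈ 26400 MeV

γ = 1/√(1 − 0.990²) = 7.0888
E = γm₀c² = 7.0888 × 3727 MeV = 26400 MeV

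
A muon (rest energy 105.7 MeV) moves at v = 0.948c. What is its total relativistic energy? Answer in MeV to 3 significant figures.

E ≈ 332 MeV

γ = 1/√(1 − 0.948²) = 3.1420
E = γm₀c² = 3.1420 × 105.7 MeV = 332 MeV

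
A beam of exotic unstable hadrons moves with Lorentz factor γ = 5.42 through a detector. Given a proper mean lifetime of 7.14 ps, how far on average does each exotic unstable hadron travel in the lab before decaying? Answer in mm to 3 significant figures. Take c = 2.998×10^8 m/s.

d ≈ 11.4 mm

β = √(1 − 1/γ²) = √(1 − 1/5.42²) = 0.98283
Dilated lifetime: Δt = γτ₀ = 5.42 × 7.14 ps = 38.699 ps
d = vΔt = 0.98283c × 38.699 ps = 2.9465×10^8 m/s × 3.8699×10^-11 s = 11.4 mm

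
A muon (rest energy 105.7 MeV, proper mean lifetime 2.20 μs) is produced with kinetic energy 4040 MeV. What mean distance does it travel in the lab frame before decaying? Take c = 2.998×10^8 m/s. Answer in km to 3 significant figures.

γ = 1 + K/(m₀c²) = 1 + 4040/105.7 = 39.221
β = √(1 − 1/γ²) = 0.99967
Dilated lifetime: γτ₀ = 39.221 × 2.20 μs = 86.287 μs
d = βc·γτ₀ = 0.99967 × (2.998×10^8 m/s) × 8.6287×10^-5 s = 25.9 km

d ≈ 25.9 km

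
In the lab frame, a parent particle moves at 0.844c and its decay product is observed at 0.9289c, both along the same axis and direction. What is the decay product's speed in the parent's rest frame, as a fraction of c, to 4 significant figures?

u' ≈ 0.3930c

Inverse velocity addition: u' = (u − v)/(1 − uv/c²)
= (0.9289 − 0.844)/(1 − 0.9289×0.844) = 0.08490/0.216008 = 0.3930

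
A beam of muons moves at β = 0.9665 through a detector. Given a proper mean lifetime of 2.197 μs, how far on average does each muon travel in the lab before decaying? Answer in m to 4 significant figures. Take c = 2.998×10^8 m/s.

γ = 1/√(1 − 0.9665²) = 3.89610
Dilated lifetime: Δt = γτ₀ = 3.89610 × 2.197 μs = 8.55974 μs
d = vΔt = 0.9665c × 8.55974 μs = 2.89757×10^8 m/s × 8.55974×10^-6 s = 2480 m

d ≈ 2480 m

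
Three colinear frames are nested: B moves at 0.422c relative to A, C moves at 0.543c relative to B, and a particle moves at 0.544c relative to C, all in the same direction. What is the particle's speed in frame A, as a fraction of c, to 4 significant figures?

u ≈ 0.9313c

Compose boost 2: (0.543 + 0.422)/(1 + 0.543×0.422) = 0.9650/1.22915 = 0.785098
Compose boost 3: (0.544 + 0.785098)/(1 + 0.544×0.785098) = 1.32910/1.42709 = 0.9313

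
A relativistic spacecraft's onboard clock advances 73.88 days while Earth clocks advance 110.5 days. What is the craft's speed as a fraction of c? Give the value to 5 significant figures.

γ = Δt/τ₀ = 110.5/73.88 = 1.495669
β = √(1 − 1/γ²) = √(1 − 1/1.495669²) = 0.74362

β ≈ 0.74362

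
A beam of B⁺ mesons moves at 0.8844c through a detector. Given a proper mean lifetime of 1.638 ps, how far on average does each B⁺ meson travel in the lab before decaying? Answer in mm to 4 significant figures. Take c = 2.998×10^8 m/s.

d ≈ 0.9305 mm

γ = 1/√(1 − 0.8844²) = 2.14257
Dilated lifetime: Δt = γτ₀ = 2.14257 × 1.638 ps = 3.50953 ps
d = vΔt = 0.8844c × 3.50953 ps = 2.65143×10^8 m/s × 3.50953×10^-12 s = 0.9305 mm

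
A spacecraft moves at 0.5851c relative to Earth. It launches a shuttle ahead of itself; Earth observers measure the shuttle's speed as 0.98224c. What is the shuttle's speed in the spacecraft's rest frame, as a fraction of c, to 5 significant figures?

u' ≈ 0.93381c

Inverse velocity addition: u' = (u − v)/(1 − uv/c²)
= (0.98224 − 0.5851)/(1 − 0.98224×0.5851) = 0.39714/0.4252914 = 0.93381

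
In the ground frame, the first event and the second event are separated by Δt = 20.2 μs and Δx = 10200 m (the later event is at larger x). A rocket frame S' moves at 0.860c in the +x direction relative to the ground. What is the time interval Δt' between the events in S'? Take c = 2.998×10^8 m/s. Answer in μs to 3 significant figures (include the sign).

γ = 1/√(1 − 0.860²) = 1.9597
Δt' = γ(Δt − vΔx/c²) = 1.9597 × (20.2 μs − 0.860×10200 m / (2.998×10^8 m/s))
= 1.9597 × (-9.0595 μs) = -17.8 μs

Δt' ≈ -17.8 μs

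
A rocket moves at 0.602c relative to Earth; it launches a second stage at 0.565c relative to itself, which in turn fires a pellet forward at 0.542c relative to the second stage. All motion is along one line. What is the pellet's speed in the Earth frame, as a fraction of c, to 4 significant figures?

u ≈ 0.9598c

Compose boost 2: (0.565 + 0.602)/(1 + 0.565×0.602) = 1.167/1.34013 = 0.870811
Compose boost 3: (0.542 + 0.870811)/(1 + 0.542×0.870811) = 1.41281/1.47198 = 0.9598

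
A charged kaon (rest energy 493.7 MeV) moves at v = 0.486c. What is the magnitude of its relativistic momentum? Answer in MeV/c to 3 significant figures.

γ = 1/√(1 − 0.486²) = 1.1442
p = γβm₀c = 1.1442 × 0.486 × 493.7 MeV/c = 275 MeV/c

p ≈ 275 MeV/c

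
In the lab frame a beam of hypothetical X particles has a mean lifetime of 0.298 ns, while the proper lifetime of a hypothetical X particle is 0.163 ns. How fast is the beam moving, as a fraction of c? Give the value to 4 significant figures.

γ = Δt/τ₀ = 0.298/0.163 = 1.82822
β = √(1 − 1/γ²) = √(1 − 1/1.82822²) = 0.8371

β ≈ 0.8371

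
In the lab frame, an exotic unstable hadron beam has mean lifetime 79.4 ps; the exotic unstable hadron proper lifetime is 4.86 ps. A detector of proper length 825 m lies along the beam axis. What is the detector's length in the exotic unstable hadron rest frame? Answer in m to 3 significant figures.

Time dilation ⇒ γ = Δt/τ₀ = 79.4/4.86 = 16.337
Length contraction: L = L₀/γ = 825/16.337 = 50.5 m

L ≈ 50.5 m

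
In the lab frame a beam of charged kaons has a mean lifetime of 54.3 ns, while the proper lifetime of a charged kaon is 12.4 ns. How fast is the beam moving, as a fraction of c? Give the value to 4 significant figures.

γ = Δt/τ₀ = 54.3/12.4 = 4.37903
β = √(1 − 1/γ²) = √(1 − 1/4.37903²) = 0.9736

β ≈ 0.9736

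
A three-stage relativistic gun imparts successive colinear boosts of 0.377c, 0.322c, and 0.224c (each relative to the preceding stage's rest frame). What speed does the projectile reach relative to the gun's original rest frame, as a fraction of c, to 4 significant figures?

u ≈ 0.7435c

Compose boost 2: (0.322 + 0.377)/(1 + 0.322×0.377) = 0.6990/1.12139 = 0.623331
Compose boost 3: (0.224 + 0.623331)/(1 + 0.224×0.623331) = 0.847331/1.13963 = 0.7435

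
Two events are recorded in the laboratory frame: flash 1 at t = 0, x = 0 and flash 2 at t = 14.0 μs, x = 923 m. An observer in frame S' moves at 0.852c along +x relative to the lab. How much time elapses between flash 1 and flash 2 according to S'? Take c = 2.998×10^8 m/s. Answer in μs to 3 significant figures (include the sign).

Δt' ≈ 21.7 μs

γ = 1/√(1 − 0.852²) = 1.9101
Δt' = γ(Δt − vΔx/c²) = 1.9101 × (14.0 μs − 0.852×923 m / (2.998×10^8 m/s))
= 1.9101 × (11.377 μs) = 21.7 μs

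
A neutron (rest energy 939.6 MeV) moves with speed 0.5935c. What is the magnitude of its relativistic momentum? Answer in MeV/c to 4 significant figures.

γ = 1/√(1 − 0.5935²) = 1.24249
p = γβm₀c = 1.24249 × 0.5935 × 939.6 MeV/c = 692.9 MeV/c

p ≈ 692.9 MeV/c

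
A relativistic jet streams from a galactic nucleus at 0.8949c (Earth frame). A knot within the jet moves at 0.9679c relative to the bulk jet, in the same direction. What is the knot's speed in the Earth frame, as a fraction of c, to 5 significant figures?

u ≈ 0.99819c

Relativistic velocity addition: u = (u' + v)/(1 + u'v/c²)
= (0.9679 + 0.8949)/(1 + 0.9679×0.8949) = 1.8628/1.866174 = 0.99819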